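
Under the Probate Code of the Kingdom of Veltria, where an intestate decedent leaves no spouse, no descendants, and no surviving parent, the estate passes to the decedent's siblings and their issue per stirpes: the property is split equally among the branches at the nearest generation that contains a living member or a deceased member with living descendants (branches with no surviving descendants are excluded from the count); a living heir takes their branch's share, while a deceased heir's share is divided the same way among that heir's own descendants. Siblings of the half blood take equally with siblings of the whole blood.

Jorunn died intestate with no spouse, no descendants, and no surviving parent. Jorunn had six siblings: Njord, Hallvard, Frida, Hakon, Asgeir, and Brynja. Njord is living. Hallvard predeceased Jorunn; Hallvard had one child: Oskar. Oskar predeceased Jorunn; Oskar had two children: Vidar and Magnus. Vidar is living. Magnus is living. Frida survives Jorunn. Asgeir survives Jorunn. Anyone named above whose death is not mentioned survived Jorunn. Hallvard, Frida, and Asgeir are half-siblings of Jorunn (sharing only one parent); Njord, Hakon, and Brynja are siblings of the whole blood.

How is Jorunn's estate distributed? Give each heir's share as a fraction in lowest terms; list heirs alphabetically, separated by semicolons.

No spouse, descendants, or parent survives, so the estate passes to Jorunn's siblings per stirpes.
Half-blood and whole-blood siblings take equally under the stated rule.
The estate is divided into 6 equal shares of 1/6 among Njord, Hallvard, Frida, Hakon, Asgeir, Brynja.
Njord is living and takes 1/6.
Hallvard predeceased; the 1/6 allotted to Hallvard's branch passes to Hallvard's issue by representation.
Oskar's line is the sole branch at this level, so the full 1/6 passes to Oskar's issue by representation.
The 1/6 is divided into 2 equal shares of 1/12 among Vidar, Magnus.
Vidar is living and takes 1/12.
Magnus is living and takes 1/12.
Frida is living and takes 1/6.
Hakon is living and takes 1/6.
Asgeir is living and takes 1/6.
Brynja is living and takes 1/6.

Asgeir 1/6; Brynja 1/6; Frida 1/6; Hakon 1/6; Magnus 1/12; Njord 1/6; Vidar 1/12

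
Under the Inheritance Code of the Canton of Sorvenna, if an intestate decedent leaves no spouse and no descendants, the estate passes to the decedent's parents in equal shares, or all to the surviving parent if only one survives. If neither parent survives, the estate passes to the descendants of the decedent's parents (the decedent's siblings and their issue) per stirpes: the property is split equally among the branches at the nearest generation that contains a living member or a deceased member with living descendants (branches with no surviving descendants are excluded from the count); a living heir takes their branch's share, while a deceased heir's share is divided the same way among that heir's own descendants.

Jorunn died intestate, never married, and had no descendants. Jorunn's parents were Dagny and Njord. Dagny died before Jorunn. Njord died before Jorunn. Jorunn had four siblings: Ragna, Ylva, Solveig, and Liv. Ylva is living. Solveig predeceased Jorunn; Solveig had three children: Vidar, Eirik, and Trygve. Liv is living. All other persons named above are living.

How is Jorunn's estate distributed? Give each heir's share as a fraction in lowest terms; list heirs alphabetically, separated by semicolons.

Neither parent survives and there are no descendants, so the estate passes to Jorunn's siblings and their issue per stirpes.
The estate is divided into 4 equal shares of 1/4 among Ragna, Ylva, Solveig, Liv.
Ragna is living and takes 1/4.
Ylva is living and takes 1/4.
Solveig predeceased; the 1/4 allotted to Solveig's branch passes to Solveig's issue by representation.
The 1/4 is divided into 3 equal shares of 1/12 among Vidar, Eirik, Trygve.
Vidar is living and takes 1/12.
Eirik is living and takes 1/12.
Trygve is living and takes 1/12.
Liv is living and takes 1/4.

Eirik 1/12; Liv 1/4; Ragna 1/4; Trygve 1/12; Vidar 1/12; Ylva 1/4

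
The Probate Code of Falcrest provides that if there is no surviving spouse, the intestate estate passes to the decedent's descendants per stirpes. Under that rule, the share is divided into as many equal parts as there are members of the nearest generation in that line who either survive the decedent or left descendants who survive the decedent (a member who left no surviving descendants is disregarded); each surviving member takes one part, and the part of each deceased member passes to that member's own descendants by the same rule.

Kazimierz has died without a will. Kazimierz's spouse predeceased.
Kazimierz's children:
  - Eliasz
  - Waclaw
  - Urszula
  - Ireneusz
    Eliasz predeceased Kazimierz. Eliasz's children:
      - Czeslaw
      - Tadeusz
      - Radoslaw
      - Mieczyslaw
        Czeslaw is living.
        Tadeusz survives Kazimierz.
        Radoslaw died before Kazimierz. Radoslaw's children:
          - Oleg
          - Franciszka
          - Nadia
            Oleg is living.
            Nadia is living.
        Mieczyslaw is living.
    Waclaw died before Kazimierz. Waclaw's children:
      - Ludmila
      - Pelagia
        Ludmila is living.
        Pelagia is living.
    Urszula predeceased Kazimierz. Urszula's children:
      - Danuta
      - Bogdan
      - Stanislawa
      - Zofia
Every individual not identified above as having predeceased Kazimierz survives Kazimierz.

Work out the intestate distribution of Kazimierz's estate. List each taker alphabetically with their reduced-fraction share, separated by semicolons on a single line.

There is no surviving spouse, so the entire estate passes to Kazimierz's descendants per stirpes.
The estate is divided into 4 equal shares of 1/4 among Eliasz, Waclaw, Urszula, Ireneusz.
Eliasz predeceased; the 1/4 allotted to Eliasz's branch passes to Eliasz's issue by representation.
The 1/4 is divided into 4 equal shares of 1/16 among Czeslaw, Tadeusz, Radoslaw, Mieczyslaw.
Czeslaw is living and takes 1/16.
Tadeusz is living and takes 1/16.
Radoslaw predeceased; the 1/16 allotted to Radoslaw's branch passes to Radoslaw's issue by representation.
The 1/16 is divided into 3 equal shares of 1/48 among Oleg, Franciszka, Nadia.
Oleg is living and takes 1/48.
Franciszka is living and takes 1/48.
Nadia is living and takes 1/48.
Mieczyslaw is living and takes 1/16.
Waclaw predeceased; the 1/4 allotted to Waclaw's branch passes to Waclaw's issue by representation.
The 1/4 is divided into 2 equal shares of 1/8 among Ludmila, Pelagia.
Ludmila is living and takes 1/8.
Pelagia is living and takes 1/8.
Urszula predeceased; the 1/4 allotted to Urszula's branch passes to Urszula's issue by representation.
The 1/4 is divided into 4 equal shares of 1/16 among Danuta, Bogdan, Stanislawa, Zofia.
Danuta is living and takes 1/16.
Bogdan is living and takes 1/16.
Stanislawa is living and takes 1/16.
Zofia is living and takes 1/16.
Ireneusz is living and takes 1/4.

Bogdan 1/16; Czeslaw 1/16; Danuta 1/16; Franciszka 1/48; Ireneusz 1/4; Ludmila 1/8; Mieczyslaw 1/16; Nadia 1/48; Oleg 1/48; Pelagia 1/8; Stanislawa 1/16; Tadeusz 1/16; Zofia 1/16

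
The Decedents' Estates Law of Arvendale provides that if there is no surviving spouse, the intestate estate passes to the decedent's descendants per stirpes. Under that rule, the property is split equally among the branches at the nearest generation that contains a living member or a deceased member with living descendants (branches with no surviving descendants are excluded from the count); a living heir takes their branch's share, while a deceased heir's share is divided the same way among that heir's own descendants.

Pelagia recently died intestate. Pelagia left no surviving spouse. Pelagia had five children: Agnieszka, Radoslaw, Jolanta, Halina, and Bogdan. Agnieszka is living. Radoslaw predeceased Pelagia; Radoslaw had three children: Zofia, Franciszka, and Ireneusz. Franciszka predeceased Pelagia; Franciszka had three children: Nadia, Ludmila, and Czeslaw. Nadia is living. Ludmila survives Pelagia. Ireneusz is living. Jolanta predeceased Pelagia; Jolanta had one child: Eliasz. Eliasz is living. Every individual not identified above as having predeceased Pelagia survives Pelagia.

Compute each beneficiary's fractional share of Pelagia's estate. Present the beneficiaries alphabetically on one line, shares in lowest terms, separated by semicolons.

There is no surviving spouse, so the entire estate passes to Pelagia's descendants per stirpes.
The estate is divided into 5 equal shares of 1/5 among Agnieszka, Radoslaw, Jolanta, Halina, Bogdan.
Agnieszka is living and takes 1/5.
Radoslaw predeceased; the 1/5 allotted to Radoslaw's branch passes to Radoslaw's issue by representation.
The 1/5 is divided into 3 equal shares of 1/15 among Zofia, Franciszka, Ireneusz.
Zofia is living and takes 1/15.
Franciszka predeceased; the 1/15 allotted to Franciszka's branch passes to Franciszka's issue by representation.
The 1/15 is divided into 3 equal shares of 1/45 among Nadia, Ludmila, Czeslaw.
Nadia is living and takes 1/45.
Ludmila is living and takes 1/45.
Czeslaw is living and takes 1/45.
Ireneusz is living and takes 1/15.
Jolanta predeceased; the 1/5 allotted to Jolanta's branch passes to Jolanta's issue by representation.
Eliasz is the sole taker at this level and receives the full 1/5.
Halina is living and takes 1/5.
Bogdan is living and takes 1/5.

Agnieszka 1/5; Bogdan 1/5; Czeslaw 1/45; Eliasz 1/5; Halina 1/5; Ireneusz 1/15; Ludmila 1/45; Nadia 1/45; Zofia 1/15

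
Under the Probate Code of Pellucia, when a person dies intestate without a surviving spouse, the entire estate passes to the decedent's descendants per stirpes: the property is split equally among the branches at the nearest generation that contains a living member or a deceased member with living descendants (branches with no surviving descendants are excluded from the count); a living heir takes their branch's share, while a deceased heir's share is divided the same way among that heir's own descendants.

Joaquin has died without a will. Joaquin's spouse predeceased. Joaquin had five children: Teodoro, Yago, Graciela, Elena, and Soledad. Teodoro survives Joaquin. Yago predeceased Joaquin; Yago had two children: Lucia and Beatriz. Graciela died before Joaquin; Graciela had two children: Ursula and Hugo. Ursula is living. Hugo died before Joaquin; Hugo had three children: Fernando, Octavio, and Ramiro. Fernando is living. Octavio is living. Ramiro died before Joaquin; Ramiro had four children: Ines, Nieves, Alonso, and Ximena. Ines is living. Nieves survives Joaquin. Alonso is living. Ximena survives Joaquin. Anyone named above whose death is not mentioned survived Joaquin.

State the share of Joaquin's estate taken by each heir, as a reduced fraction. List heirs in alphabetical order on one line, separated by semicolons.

Alonso 1/120; Beatriz 1/10; Elena 1/5; Fernando 1/30; Ines 1/120; Lucia 1/10; Nieves 1/120; Octavio 1/30; Soledad 1/5; Teodoro 1/5; Ursula 1/10; Ximena 1/120

There is no surviving spouse, so the entire estate passes to Joaquin's descendants per stirpes.
The estate is divided into 5 equal shares of 1/5 among Teodoro, Yago, Graciela, Elena, Soledad.
Teodoro is living and takes 1/5.
Yago predeceased; the 1/5 allotted to Yago's branch passes to Yago's issue by representation.
The 1/5 is divided into 2 equal shares of 1/10 among Lucia, Beatriz.
Lucia is living and takes 1/10.
Beatriz is living and takes 1/10.
Graciela predeceased; the 1/5 allotted to Graciela's branch passes to Graciela's issue by representation.
The 1/5 is divided into 2 equal shares of 1/10 among Ursula, Hugo.
Ursula is living and takes 1/10.
Hugo predeceased; the 1/10 allotted to Hugo's branch passes to Hugo's issue by representation.
The 1/10 is divided into 3 equal shares of 1/30 among Fernando, Octavio, Ramiro.
Fernando is living and takes 1/30.
Octavio is living and takes 1/30.
Ramiro predeceased; the 1/30 allotted to Ramiro's branch passes to Ramiro's issue by representation.
The 1/30 is divided into 4 equal shares of 1/120 among Ines, Nieves, Alonso, Ximena.
Ines is living and takes 1/120.
Nieves is living and takes 1/120.
Alonso is living and takes 1/120.
Ximena is living and takes 1/120.
Elena is living and takes 1/5.
Soledad is living and takes 1/5.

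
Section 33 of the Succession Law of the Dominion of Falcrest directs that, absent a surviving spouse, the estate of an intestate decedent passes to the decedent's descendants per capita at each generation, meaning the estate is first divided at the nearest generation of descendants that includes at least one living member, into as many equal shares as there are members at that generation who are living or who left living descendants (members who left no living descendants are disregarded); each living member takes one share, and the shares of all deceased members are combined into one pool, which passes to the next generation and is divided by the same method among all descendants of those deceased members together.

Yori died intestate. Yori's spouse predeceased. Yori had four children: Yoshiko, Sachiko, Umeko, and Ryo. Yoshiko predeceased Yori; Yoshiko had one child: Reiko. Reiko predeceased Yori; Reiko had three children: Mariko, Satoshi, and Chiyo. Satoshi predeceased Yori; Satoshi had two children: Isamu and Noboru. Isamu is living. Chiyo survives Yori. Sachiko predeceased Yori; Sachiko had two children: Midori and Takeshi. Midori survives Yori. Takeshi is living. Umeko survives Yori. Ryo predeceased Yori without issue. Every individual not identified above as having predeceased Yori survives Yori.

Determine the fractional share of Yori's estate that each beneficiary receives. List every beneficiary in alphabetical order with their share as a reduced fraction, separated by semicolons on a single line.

Chiyo 2/27; Isamu 1/27; Mariko 2/27; Midori 2/9; Noboru 1/27; Takeshi 2/9; Umeko 1/3

There is no surviving spouse, so the entire estate passes to Yori's descendants per capita at each generation.
At generation 1 (Yoshiko, Sachiko, Umeko) there are 3 shares of (1)/3 = 1/3 each.
Living: Umeko — each takes 1/3.
Deceased: Yoshiko and Sachiko. Their combined 2/3 is pooled and carried to generation 2.
At generation 2 (Reiko, Midori, Takeshi) there are 3 shares of (2/3)/3 = 2/9 each.
Living: Midori and Takeshi — each takes 2/9.
Deceased: Reiko. That 2/9 share is carried to generation 3.
At generation 3 (Mariko, Satoshi, Chiyo) there are 3 shares of (2/9)/3 = 2/27 each.
Living: Mariko and Chiyo — each takes 2/27.
Deceased: Satoshi. That 2/27 share is carried to generation 4.
At generation 4 (Isamu, Noboru) there are 2 shares of (2/27)/2 = 1/27 each.
Living: Isamu and Noboru — each takes 1/27.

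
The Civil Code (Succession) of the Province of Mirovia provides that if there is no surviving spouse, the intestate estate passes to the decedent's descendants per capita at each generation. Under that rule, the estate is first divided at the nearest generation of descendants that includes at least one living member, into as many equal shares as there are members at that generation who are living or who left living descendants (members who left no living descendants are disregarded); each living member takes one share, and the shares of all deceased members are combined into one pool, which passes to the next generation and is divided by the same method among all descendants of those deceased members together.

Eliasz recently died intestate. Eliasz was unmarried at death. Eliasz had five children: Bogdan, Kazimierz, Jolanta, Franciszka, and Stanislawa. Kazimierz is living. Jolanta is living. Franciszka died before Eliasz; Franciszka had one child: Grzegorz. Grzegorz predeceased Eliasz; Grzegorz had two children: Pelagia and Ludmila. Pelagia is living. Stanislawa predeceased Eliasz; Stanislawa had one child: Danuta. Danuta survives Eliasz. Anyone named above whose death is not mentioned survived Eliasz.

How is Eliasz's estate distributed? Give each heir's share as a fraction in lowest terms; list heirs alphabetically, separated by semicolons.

There is no surviving spouse, so the entire estate passes to Eliasz's descendants per capita at each generation.
At generation 1 (Bogdan, Kazimierz, Jolanta, Franciszka, Stanislawa) there are 5 shares of (1)/5 = 1/5 each.
Living: Bogdan, Kazimierz, and Jolanta — each takes 1/5.
Deceased: Franciszka and Stanislawa. Their combined 2/5 is pooled and carried to generation 2.
At generation 2 (Grzegorz, Danuta) there are 2 shares of (2/5)/2 = 1/5 each.
Living: Danuta — each takes 1/5.
Deceased: Grzegorz. That 1/5 share is carried to generation 3.
At generation 3 (Pelagia, Ludmila) there are 2 shares of (1/5)/2 = 1/10 each.
Living: Pelagia and Ludmila — each takes 1/10.

Bogdan 1/5; Danuta 1/5; Jolanta 1/5; Kazimierz 1/5; Ludmila 1/10; Pelagia 1/10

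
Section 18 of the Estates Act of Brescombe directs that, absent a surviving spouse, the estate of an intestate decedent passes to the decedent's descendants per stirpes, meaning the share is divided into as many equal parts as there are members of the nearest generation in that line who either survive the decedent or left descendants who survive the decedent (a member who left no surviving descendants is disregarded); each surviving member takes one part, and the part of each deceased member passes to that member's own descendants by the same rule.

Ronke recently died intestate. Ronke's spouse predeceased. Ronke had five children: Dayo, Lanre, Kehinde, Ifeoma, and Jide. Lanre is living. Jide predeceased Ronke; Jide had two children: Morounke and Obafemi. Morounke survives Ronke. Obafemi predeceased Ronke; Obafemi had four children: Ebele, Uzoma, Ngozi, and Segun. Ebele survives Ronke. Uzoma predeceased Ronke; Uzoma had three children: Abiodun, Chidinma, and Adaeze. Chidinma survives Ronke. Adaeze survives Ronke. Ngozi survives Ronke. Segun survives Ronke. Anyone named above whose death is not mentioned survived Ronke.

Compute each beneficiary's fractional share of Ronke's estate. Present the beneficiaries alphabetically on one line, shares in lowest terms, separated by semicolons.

There is no surviving spouse, so the entire estate passes to Ronke's descendants per stirpes.
The estate is divided into 5 equal shares of 1/5 among Dayo, Lanre, Kehinde, Ifeoma, Jide.
Dayo is living and takes 1/5.
Lanre is living and takes 1/5.
Kehinde is living and takes 1/5.
Ifeoma is living and takes 1/5.
Jide predeceased; the 1/5 allotted to Jide's branch passes to Jide's issue by representation.
The 1/5 is divided into 2 equal shares of 1/10 among Morounke, Obafemi.
Morounke is living and takes 1/10.
Obafemi predeceased; the 1/10 allotted to Obafemi's branch passes to Obafemi's issue by representation.
The 1/10 is divided into 4 equal shares of 1/40 among Ebele, Uzoma, Ngozi, Segun.
Ebele is living and takes 1/40.
Uzoma predeceased; the 1/40 allotted to Uzoma's branch passes to Uzoma's issue by representation.
The 1/40 is divided into 3 equal shares of 1/120 among Abiodun, Chidinma, Adaeze.
Abiodun is living and takes 1/120.
Chidinma is living and takes 1/120.
Adaeze is living and takes 1/120.
Ngozi is living and takes 1/40.
Segun is living and takes 1/40.

Abiodun 1/120; Adaeze 1/120; Chidinma 1/120; Dayo 1/5; Ebele 1/40; Ifeoma 1/5; Kehinde 1/5; Lanre 1/5; Morounke 1/10; Ngozi 1/40; Segun 1/40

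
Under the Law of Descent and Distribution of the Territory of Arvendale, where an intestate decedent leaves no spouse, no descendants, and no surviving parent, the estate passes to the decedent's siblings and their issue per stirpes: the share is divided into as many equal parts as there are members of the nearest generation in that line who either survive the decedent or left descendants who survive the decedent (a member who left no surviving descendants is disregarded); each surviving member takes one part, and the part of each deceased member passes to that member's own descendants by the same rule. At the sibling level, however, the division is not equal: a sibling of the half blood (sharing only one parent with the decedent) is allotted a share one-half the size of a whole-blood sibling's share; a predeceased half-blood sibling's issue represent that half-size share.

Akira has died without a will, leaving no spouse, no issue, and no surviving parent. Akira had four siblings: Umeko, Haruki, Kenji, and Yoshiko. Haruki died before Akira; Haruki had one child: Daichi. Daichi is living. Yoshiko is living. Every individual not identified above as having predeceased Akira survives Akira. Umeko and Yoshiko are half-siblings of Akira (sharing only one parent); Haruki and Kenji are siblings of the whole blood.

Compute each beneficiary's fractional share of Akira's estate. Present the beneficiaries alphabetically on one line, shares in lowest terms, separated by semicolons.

No spouse, descendants, or parent survives, so the estate passes to Akira's siblings per stirpes.
Half-blood siblings count for one-half the weight of whole-blood siblings at the initial division.
Dividing 1 in proportion to weights (total weight 3): Umeko (weight 1/2) → 1/6; Haruki (weight 1) → 1/3; Kenji (weight 1) → 1/3; Yoshiko (weight 1/2) → 1/6.
Umeko is living and takes 1/6.
Haruki predeceased; the 1/3 allotted to Haruki's branch passes to Haruki's issue by representation.
Daichi is the sole taker at this level and receives the full 1/3.
Kenji is living and takes 1/3.
Yoshiko is living and takes 1/6.

Daichi 1/3; Kenji 1/3; Umeko 1/6; Yoshiko 1/6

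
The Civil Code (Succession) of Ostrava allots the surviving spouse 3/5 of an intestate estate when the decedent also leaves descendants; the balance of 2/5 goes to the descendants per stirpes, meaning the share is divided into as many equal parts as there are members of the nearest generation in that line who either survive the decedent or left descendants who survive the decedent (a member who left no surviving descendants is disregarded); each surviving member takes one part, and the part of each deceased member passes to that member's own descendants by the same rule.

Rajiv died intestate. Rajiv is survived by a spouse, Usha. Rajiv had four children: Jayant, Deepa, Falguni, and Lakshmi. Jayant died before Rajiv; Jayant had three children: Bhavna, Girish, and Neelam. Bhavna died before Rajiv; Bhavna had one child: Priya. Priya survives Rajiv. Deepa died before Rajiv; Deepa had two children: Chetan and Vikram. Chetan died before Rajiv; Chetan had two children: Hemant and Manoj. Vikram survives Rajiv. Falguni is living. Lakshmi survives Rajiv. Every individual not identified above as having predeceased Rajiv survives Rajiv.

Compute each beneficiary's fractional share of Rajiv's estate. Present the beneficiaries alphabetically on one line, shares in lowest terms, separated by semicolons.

Falguni 1/10; Girish 1/30; Hemant 1/40; Lakshmi 1/10; Manoj 1/40; Neelam 1/30; Priya 1/30; Usha 3/5; Vikram 1/20

Usha, as surviving spouse, takes 3/5.
The remaining 2/5 passes to Rajiv's descendants per stirpes.
The 2/5 is divided into 4 equal shares of 1/10 among Jayant, Deepa, Falguni, Lakshmi.
Jayant predeceased; the 1/10 allotted to Jayant's branch passes to Jayant's issue by representation.
The 1/10 is divided into 3 equal shares of 1/30 among Bhavna, Girish, Neelam.
Bhavna predeceased; the 1/30 allotted to Bhavna's branch passes to Bhavna's issue by representation.
Priya is the sole taker at this level and receives the full 1/30.
Girish is living and takes 1/30.
Neelam is living and takes 1/30.
Deepa predeceased; the 1/10 allotted to Deepa's branch passes to Deepa's issue by representation.
The 1/10 is divided into 2 equal shares of 1/20 among Chetan, Vikram.
Chetan predeceased; the 1/20 allotted to Chetan's branch passes to Chetan's issue by representation.
The 1/20 is divided into 2 equal shares of 1/40 among Hemant, Manoj.
Hemant is living and takes 1/40.
Manoj is living and takes 1/40.
Vikram is living and takes 1/20.
Falguni is living and takes 1/10.
Lakshmi is living and takes 1/10.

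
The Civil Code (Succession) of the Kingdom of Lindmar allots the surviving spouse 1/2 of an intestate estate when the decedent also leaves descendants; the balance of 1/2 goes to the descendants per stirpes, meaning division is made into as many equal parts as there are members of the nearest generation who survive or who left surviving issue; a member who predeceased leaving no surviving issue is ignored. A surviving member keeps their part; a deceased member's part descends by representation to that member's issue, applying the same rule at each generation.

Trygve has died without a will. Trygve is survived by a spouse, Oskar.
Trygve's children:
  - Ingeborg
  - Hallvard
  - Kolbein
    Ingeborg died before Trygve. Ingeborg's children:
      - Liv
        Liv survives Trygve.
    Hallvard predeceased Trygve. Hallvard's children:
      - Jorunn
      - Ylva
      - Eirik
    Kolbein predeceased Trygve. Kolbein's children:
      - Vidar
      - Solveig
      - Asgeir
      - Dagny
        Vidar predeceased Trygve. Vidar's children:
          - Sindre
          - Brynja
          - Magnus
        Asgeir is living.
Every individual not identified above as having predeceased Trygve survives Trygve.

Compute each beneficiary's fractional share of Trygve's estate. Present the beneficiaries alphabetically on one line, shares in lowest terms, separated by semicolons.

Oskar, as surviving spouse, takes 1/2.
The remaining 1/2 passes to Trygve's descendants per stirpes.
The 1/2 is divided into 3 equal shares of 1/6 among Ingeborg, Hallvard, Kolbein.
Ingeborg predeceased; the 1/6 allotted to Ingeborg's branch passes to Ingeborg's issue by representation.
Liv is the sole taker at this level and receives the full 1/6.
Hallvard predeceased; the 1/6 allotted to Hallvard's branch passes to Hallvard's issue by representation.
The 1/6 is divided into 3 equal shares of 1/18 among Jorunn, Ylva, Eirik.
Jorunn is living and takes 1/18.
Ylva is living and takes 1/18.
Eirik is living and takes 1/18.
Kolbein predeceased; the 1/6 allotted to Kolbein's branch passes to Kolbein's issue by representation.
The 1/6 is divided into 4 equal shares of 1/24 among Vidar, Solveig, Asgeir, Dagny.
Vidar predeceased; the 1/24 allotted to Vidar's branch passes to Vidar's issue by representation.
The 1/24 is divided into 3 equal shares of 1/72 among Sindre, Brynja, Magnus.
Sindre is living and takes 1/72.
Brynja is living and takes 1/72.
Magnus is living and takes 1/72.
Solveig is living and takes 1/24.
Asgeir is living and takes 1/24.
Dagny is living and takes 1/24.

Asgeir 1/24; Brynja 1/72; Dagny 1/24; Eirik 1/18; Jorunn 1/18; Liv 1/6; Magnus 1/72; Oskar 1/2; Sindre 1/72; Solveig 1/24; Ylva 1/18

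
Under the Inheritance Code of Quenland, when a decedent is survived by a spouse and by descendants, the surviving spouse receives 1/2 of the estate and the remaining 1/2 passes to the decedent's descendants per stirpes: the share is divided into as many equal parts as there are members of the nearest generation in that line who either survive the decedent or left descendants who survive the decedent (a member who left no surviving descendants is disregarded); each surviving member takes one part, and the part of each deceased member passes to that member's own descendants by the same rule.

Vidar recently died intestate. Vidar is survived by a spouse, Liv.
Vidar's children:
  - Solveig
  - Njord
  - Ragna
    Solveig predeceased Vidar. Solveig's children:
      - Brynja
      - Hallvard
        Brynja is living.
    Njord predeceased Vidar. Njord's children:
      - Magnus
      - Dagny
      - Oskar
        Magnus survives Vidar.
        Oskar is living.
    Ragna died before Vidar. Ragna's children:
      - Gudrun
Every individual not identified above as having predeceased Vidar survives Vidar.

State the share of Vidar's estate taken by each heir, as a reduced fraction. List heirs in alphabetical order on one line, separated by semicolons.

Liv, as surviving spouse, takes 1/2.
The remaining 1/2 passes to Vidar's descendants per stirpes.
The 1/2 is divided into 3 equal shares of 1/6 among Solveig, Njord, Ragna.
Solveig predeceased; the 1/6 allotted to Solveig's branch passes to Solveig's issue by representation.
The 1/6 is divided into 2 equal shares of 1/12 among Brynja, Hallvard.
Brynja is living and takes 1/12.
Hallvard is living and takes 1/12.
Njord predeceased; the 1/6 allotted to Njord's branch passes to Njord's issue by representation.
The 1/6 is divided into 3 equal shares of 1/18 among Magnus, Dagny, Oskar.
Magnus is living and takes 1/18.
Dagny is living and takes 1/18.
Oskar is living and takes 1/18.
Ragna predeceased; the 1/6 allotted to Ragna's branch passes to Ragna's issue by representation.
Gudrun is the sole taker at this level and receives the full 1/6.

Brynja 1/12; Dagny 1/18; Gudrun 1/6; Hallvard 1/12; Liv 1/2; Magnus 1/18; Oskar 1/18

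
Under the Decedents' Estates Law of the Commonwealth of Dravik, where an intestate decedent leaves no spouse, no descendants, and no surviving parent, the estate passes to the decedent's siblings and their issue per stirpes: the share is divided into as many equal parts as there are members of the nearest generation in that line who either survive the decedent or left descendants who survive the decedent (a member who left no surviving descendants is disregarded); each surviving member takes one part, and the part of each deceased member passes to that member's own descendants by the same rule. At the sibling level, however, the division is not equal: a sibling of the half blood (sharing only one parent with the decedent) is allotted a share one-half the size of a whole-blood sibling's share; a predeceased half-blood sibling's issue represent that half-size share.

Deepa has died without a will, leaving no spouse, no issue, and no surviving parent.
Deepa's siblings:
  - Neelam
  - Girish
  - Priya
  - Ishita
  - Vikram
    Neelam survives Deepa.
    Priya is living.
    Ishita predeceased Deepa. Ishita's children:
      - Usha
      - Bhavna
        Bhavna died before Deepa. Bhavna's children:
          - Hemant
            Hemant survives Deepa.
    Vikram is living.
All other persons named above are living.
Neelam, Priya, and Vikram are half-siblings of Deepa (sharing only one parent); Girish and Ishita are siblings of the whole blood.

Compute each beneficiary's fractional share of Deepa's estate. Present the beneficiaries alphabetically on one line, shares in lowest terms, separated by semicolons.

Girish 2/7; Hemant 1/7; Neelam 1/7; Priya 1/7; Usha 1/7; Vikram 1/7

No spouse, descendants, or parent survives, so the estate passes to Deepa's siblings per stirpes.
Half-blood siblings count for one-half the weight of whole-blood siblings at the initial division.
Dividing 1 in proportion to weights (total weight 7/2): Neelam (weight 1/2) → 1/7; Girish (weight 1) → 2/7; Priya (weight 1/2) → 1/7; Ishita (weight 1) → 2/7; Vikram (weight 1/2) → 1/7.
Neelam is living and takes 1/7.
Girish is living and takes 2/7.
Priya is living and takes 1/7.
Ishita predeceased; the 2/7 allotted to Ishita's branch passes to Ishita's issue by representation.
The 2/7 is divided into 2 equal shares of 1/7 among Usha, Bhavna.
Usha is living and takes 1/7.
Bhavna predeceased; the 1/7 allotted to Bhavna's branch passes to Bhavna's issue by representation.
Hemant is the sole taker at this level and receives the full 1/7.
Vikram is living and takes 1/7.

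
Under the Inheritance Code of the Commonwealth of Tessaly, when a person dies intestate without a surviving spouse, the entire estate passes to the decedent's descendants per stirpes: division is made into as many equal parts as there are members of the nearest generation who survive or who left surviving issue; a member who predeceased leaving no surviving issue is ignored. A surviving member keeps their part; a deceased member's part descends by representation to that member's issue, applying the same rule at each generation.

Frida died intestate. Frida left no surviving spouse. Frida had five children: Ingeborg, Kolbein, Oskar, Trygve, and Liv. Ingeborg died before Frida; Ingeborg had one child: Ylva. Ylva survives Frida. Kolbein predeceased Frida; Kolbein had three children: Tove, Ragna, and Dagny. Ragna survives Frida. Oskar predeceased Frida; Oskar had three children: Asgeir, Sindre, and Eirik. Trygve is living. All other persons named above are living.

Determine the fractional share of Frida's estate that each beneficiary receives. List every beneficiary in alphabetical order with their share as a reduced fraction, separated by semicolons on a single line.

There is no surviving spouse, so the entire estate passes to Frida's descendants per stirpes.
The estate is divided into 5 equal shares of 1/5 among Ingeborg, Kolbein, Oskar, Trygve, Liv.
Ingeborg predeceased; the 1/5 allotted to Ingeborg's branch passes to Ingeborg's issue by representation.
Ylva is the sole taker at this level and receives the full 1/5.
Kolbein predeceased; the 1/5 allotted to Kolbein's branch passes to Kolbein's issue by representation.
The 1/5 is divided into 3 equal shares of 1/15 among Tove, Ragna, Dagny.
Tove is living and takes 1/15.
Ragna is living and takes 1/15.
Dagny is living and takes 1/15.
Oskar predeceased; the 1/5 allotted to Oskar's branch passes to Oskar's issue by representation.
The 1/5 is divided into 3 equal shares of 1/15 among Asgeir, Sindre, Eirik.
Asgeir is living and takes 1/15.
Sindre is living and takes 1/15.
Eirik is living and takes 1/15.
Trygve is living and takes 1/5.
Liv is living and takes 1/5.

Asgeir 1/15; Dagny 1/15; Eirik 1/15; Liv 1/5; Ragna 1/15; Sindre 1/15; Tove 1/15; Trygve 1/5; Ylva 1/5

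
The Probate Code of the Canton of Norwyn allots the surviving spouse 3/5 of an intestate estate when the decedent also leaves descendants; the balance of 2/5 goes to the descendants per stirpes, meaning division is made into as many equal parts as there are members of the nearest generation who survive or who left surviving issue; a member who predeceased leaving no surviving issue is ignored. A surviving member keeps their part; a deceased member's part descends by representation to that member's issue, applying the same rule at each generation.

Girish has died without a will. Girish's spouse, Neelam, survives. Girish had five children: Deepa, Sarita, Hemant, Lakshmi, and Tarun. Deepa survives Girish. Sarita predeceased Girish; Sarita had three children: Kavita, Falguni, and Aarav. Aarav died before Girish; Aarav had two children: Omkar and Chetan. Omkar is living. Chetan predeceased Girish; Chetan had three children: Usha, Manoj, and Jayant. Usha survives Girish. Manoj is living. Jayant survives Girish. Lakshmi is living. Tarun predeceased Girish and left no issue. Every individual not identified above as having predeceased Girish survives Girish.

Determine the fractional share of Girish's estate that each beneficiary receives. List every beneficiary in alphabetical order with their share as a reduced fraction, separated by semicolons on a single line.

Deepa 1/10; Falguni 1/30; Hemant 1/10; Jayant 1/180; Kavita 1/30; Lakshmi 1/10; Manoj 1/180; Neelam 3/5; Omkar 1/60; Usha 1/180

Neelam, as surviving spouse, takes 3/5.
The remaining 2/5 passes to Girish's descendants per stirpes.
Tarun left no surviving issue, so that branch lapses and is disregarded.
The 2/5 is divided into 4 equal shares of 1/10 among Deepa, Sarita, Hemant, Lakshmi.
Deepa is living and takes 1/10.
Sarita predeceased; the 1/10 allotted to Sarita's branch passes to Sarita's issue by representation.
The 1/10 is divided into 3 equal shares of 1/30 among Kavita, Falguni, Aarav.
Kavita is living and takes 1/30.
Falguni is living and takes 1/30.
Aarav predeceased; the 1/30 allotted to Aarav's branch passes to Aarav's issue by representation.
The 1/30 is divided into 2 equal shares of 1/60 among Omkar, Chetan.
Omkar is living and takes 1/60.
Chetan predeceased; the 1/60 allotted to Chetan's branch passes to Chetan's issue by representation.
The 1/60 is divided into 3 equal shares of 1/180 among Usha, Manoj, Jayant.
Usha is living and takes 1/180.
Manoj is living and takes 1/180.
Jayant is living and takes 1/180.
Hemant is living and takes 1/10.
Lakshmi is living and takes 1/10.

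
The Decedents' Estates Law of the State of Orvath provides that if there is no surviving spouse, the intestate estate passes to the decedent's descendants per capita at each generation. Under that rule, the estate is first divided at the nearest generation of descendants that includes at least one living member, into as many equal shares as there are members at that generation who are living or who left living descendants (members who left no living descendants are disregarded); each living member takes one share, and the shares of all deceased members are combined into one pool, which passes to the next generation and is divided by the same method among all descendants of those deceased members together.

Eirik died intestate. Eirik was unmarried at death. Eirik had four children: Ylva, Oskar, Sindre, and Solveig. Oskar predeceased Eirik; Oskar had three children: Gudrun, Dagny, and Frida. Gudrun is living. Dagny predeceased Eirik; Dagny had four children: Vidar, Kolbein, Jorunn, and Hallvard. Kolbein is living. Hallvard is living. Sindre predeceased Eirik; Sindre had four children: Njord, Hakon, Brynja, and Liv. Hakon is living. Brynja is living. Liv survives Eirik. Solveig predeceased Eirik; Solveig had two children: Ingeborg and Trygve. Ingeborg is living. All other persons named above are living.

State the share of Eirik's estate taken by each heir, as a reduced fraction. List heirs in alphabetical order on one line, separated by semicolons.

Brynja 1/12; Frida 1/12; Gudrun 1/12; Hakon 1/12; Hallvard 1/48; Ingeborg 1/12; Jorunn 1/48; Kolbein 1/48; Liv 1/12; Njord 1/12; Trygve 1/12; Vidar 1/48; Ylva 1/4

There is no surviving spouse, so the entire estate passes to Eirik's descendants per capita at each generation.
At generation 1 (Ylva, Oskar, Sindre, Solveig) there are 4 shares of (1)/4 = 1/4 each.
Living: Ylva — each takes 1/4.
Deceased: Oskar, Sindre, and Solveig. Their combined 3/4 is pooled and carried to generation 2.
At generation 2 (Gudrun, Dagny, Frida, Njord, Hakon, Brynja, Liv, Ingeborg, Trygve) there are 9 shares of (3/4)/9 = 1/12 each.
Living: Gudrun, Frida, Njord, Hakon, Brynja, Liv, Ingeborg, and Trygve — each takes 1/12.
Deceased: Dagny. That 1/12 share is carried to generation 3.
At generation 3 (Vidar, Kolbein, Jorunn, Hallvard) there are 4 shares of (1/12)/4 = 1/48 each.
Living: Vidar, Kolbein, Jorunn, and Hallvard — each takes 1/48.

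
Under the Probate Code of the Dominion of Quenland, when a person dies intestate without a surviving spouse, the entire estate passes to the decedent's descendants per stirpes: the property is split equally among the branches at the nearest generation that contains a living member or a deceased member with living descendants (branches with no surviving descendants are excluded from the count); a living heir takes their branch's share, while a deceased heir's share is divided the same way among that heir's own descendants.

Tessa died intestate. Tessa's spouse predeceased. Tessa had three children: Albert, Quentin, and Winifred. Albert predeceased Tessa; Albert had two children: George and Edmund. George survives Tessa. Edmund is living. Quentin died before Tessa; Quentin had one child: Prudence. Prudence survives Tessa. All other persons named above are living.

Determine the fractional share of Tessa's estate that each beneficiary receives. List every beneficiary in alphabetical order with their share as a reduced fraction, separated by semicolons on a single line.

Edmund 1/6; George 1/6; Prudence 1/3; Winifred 1/3

There is no surviving spouse, so the entire estate passes to Tessa's descendants per stirpes.
The estate is divided into 3 equal shares of 1/3 among Albert, Quentin, Winifred.
Albert predeceased; the 1/3 allotted to Albert's branch passes to Albert's issue by representation.
The 1/3 is divided into 2 equal shares of 1/6 among George, Edmund.
George is living and takes 1/6.
Edmund is living and takes 1/6.
Quentin predeceased; the 1/3 allotted to Quentin's branch passes to Quentin's issue by representation.
Prudence is the sole taker at this level and receives the full 1/3.
Winifred is living and takes 1/3.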